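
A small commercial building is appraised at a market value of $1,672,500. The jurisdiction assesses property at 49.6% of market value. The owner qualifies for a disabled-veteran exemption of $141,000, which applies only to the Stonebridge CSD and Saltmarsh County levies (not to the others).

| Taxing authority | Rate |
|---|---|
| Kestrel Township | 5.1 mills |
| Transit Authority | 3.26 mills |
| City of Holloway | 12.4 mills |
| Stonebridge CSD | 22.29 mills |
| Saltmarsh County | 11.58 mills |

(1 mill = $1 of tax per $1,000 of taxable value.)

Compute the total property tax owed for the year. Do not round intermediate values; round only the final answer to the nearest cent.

Assessed value = $1,672,500 × 0.496 = $829,560
Kestrel Township: $829,560 × 0.0051 = $4,230.756
Transit Authority: $829,560 × 0.00326 = $2,704.3656
City of Holloway: $829,560 × 0.0124 = $10,286.544
Stonebridge CSD: ($829,560 − $141,000) × 0.02229 = $688,560 × 0.02229 = $15,348.0024
Saltmarsh County: ($829,560 − $141,000) × 0.01158 = $688,560 × 0.01158 = $7,973.5248
Total = $40,543.1928

$40,543.19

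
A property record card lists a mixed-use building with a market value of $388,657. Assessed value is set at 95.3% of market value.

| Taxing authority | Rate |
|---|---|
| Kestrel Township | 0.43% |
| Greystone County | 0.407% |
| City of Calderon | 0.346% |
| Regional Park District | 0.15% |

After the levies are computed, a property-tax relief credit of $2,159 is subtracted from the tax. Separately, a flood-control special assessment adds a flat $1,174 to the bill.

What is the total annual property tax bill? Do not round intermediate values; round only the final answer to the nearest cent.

$3,952.30

Assessed value = $388,657 × 0.953 = $370,390.121
Kestrel Township: $370,390.121 × 0.0043 = $1,592.6775203
Greystone County: $370,390.121 × 0.00407 = $1,507.48779247
City of Calderon: $370,390.121 × 0.00346 = $1,281.54981866
Regional Park District: $370,390.121 × 0.0015 = $555.5851815
Levies subtotal = $4,937.30031293
After credit = $4,937.30031293 − $2,159 = $2,778.30031293
Total = $2,778.30031293 + $1,174 = $3,952.30031293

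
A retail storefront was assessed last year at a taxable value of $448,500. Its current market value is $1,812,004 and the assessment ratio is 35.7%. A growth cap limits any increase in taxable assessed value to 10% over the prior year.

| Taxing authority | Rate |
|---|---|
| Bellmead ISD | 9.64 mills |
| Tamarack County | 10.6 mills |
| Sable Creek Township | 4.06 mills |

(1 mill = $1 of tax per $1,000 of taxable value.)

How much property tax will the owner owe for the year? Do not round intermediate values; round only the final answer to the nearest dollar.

$11,988

Uncapped assessed value = $1,812,004 × 0.357 = $646,885.428
Cap limit = $448,500 × 1.1 = $493,350
Taxable assessed value = min($646,885.428, $493,350) = $493,350 (cap binds)
Bellmead ISD: $493,350 × 0.00964 = $4,755.894
Tamarack County: $493,350 × 0.0106 = $5,229.51
Sable Creek Township: $493,350 × 0.00406 = $2,003.001
Total = $11,988.405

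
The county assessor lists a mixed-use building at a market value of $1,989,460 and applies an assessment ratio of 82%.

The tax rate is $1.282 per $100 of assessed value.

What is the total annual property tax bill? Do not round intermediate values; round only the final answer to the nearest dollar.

Assessed value = $1,989,460 × 0.82 = $1,631,357.2
Tax = $1,631,357.2 × 0.01282 = $20,913.999304

$20,914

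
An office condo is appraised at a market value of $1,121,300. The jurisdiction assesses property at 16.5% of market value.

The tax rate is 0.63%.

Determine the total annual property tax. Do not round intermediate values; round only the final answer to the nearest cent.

Assessed value = $1,121,300 × 0.165 = $185,014.5
Tax = $185,014.5 × 0.0063 = $1,165.59135

$1,165.59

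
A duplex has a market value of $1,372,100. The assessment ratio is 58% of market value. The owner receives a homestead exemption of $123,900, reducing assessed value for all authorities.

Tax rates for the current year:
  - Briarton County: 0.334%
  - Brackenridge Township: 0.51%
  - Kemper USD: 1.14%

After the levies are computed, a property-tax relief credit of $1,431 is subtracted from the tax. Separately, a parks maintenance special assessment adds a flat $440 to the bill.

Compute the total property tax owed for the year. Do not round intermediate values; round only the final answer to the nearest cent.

$12,339.85

Assessed value = $1,372,100 × 0.58 = $795,818
Taxable value = $795,818 − $123,900 = $671,918
Briarton County: $671,918 × 0.00334 = $2,244.20612
Brackenridge Township: $671,918 × 0.0051 = $3,426.7818
Kemper USD: $671,918 × 0.0114 = $7,659.8652
Levies subtotal = $13,330.85312
After credit = $13,330.85312 − $1,431 = $11,899.85312
Total = $11,899.85312 + $440 = $12,339.85312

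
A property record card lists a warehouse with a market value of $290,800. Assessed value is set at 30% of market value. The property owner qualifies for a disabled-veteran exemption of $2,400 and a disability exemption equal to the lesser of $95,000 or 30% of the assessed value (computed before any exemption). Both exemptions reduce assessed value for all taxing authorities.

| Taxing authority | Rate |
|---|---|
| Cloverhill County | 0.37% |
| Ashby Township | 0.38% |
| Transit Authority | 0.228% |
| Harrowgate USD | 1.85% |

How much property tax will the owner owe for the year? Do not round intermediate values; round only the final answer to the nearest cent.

Assessed value = $290,800 × 0.3 = $87,240
Disability exemption = min($95,000, 30% × $87,240) = min($95,000, $26,172) = $26,172 (percentage binds)
Taxable value = $87,240 − $2,400 − $26,172 = $58,668
Cloverhill County: $58,668 × 0.0037 = $217.0716
Ashby Township: $58,668 × 0.0038 = $222.9384
Transit Authority: $58,668 × 0.00228 = $133.76304
Harrowgate USD: $58,668 × 0.0185 = $1,085.358
Total = $1,659.13104

$1,659.13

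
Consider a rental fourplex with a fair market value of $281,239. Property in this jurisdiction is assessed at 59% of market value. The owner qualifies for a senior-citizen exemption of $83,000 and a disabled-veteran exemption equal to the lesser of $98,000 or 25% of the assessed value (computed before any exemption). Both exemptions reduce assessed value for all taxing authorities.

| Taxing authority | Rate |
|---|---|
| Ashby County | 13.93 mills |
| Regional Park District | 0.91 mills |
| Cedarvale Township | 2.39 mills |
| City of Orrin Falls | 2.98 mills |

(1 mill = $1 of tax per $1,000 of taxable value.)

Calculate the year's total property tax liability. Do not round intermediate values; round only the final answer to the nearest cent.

$837.67

Assessed value = $281,239 × 0.59 = $165,931.01
Disabled-veteran exemption = min($98,000, 25% × $165,931.01) = min($98,000, $41,482.7525) = $41,482.7525 (percentage binds)
Taxable value = $165,931.01 − $83,000 − $41,482.7525 = $41,448.2575
Ashby County: $41,448.2575 × 0.01393 = $577.374226975
Regional Park District: $41,448.2575 × 0.00091 = $37.717914325
Cedarvale Township: $41,448.2575 × 0.00239 = $99.061335425
City of Orrin Falls: $41,448.2575 × 0.00298 = $123.51580735
Total = $837.669284075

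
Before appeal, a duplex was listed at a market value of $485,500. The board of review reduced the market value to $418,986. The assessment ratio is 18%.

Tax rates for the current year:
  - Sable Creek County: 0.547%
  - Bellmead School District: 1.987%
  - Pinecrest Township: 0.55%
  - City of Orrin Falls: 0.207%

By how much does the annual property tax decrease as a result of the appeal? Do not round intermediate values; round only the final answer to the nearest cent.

$394.02

Old assessed value = $485,500 × 0.18 = $87,390
New assessed value = $418,986 × 0.18 = $75,417.48
Combined rate = 0.00547 + 0.01987 + 0.0055 + 0.00207 = 0.03291
Old tax = $87,390 × 0.03291 = $2,876.0049
New tax = $75,417.48 × 0.03291 = $2,481.9892668
Reduction = $2,876.0049 − $2,481.9892668 = $394.0156332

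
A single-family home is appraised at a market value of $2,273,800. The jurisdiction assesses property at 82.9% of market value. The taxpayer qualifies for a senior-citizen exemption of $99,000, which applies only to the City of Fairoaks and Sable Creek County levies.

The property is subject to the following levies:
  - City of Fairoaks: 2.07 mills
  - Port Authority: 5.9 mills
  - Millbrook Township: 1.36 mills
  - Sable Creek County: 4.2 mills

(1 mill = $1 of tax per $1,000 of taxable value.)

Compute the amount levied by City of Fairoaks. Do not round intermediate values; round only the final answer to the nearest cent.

$3,696.98

Assessed value = $2,273,800 × 0.829 = $1,884,980.2
City of Fairoaks taxable value = $1,884,980.2 − $99,000 = $1,785,980.2
City of Fairoaks levy = $1,785,980.2 × 0.00207 = $3,696.979014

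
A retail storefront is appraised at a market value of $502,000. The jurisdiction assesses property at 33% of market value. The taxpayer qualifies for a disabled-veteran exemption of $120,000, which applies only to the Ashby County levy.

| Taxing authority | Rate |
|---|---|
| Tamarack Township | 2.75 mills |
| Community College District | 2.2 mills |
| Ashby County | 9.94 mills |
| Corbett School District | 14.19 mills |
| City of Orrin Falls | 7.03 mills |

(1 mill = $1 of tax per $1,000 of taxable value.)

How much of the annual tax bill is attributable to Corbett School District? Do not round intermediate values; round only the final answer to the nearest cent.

$2,350.72

Assessed value = $502,000 × 0.33 = $165,660
Corbett School District taxable value = $165,660 (exemption does not apply)
Corbett School District levy = $165,660 × 0.01419 = $2,350.7154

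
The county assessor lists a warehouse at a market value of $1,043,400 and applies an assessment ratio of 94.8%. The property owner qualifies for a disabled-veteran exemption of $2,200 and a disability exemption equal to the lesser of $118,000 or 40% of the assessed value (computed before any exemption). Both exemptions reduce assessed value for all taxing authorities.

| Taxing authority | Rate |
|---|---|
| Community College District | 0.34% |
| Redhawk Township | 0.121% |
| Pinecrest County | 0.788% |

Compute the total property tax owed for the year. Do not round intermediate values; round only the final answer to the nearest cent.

Assessed value = $1,043,400 × 0.948 = $989,143.2
Disability exemption = min($118,000, 40% × $989,143.2) = min($118,000, $395,657.28) = $118,000 (dollar cap binds)
Taxable value = $989,143.2 − $2,200 − $118,000 = $868,943.2
Community College District: $868,943.2 × 0.0034 = $2,954.40688
Redhawk Township: $868,943.2 × 0.00121 = $1,051.421272
Pinecrest County: $868,943.2 × 0.00788 = $6,847.272416
Total = $10,853.100568

$10,853.10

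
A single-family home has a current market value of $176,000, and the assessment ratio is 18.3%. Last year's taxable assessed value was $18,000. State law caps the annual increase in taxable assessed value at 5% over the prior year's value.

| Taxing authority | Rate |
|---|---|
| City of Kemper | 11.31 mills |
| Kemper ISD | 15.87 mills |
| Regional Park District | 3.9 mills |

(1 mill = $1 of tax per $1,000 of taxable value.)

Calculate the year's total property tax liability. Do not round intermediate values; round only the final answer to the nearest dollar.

$587

Uncapped assessed value = $176,000 × 0.183 = $32,208
Cap limit = $18,000 × 1.05 = $18,900
Taxable assessed value = min($32,208, $18,900) = $18,900 (cap binds)
City of Kemper: $18,900 × 0.01131 = $213.759
Kemper ISD: $18,900 × 0.01587 = $299.943
Regional Park District: $18,900 × 0.0039 = $73.71
Total = $587.412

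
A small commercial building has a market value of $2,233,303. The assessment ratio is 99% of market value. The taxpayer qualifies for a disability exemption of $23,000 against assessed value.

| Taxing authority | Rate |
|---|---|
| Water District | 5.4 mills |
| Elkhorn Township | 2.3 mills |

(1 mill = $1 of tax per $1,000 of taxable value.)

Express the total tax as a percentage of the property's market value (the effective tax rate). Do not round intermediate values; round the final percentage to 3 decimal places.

Assessed value = $2,233,303 × 0.99 = $2,210,969.97
Taxable value = $2,210,969.97 − $23,000 = $2,187,969.97
Water District: $2,187,969.97 × 0.0054 = $11,815.037838
Elkhorn Township: $2,187,969.97 × 0.0023 = $5,032.330931
Total tax = $16,847.368769
Effective rate = $16,847.368769 ÷ $2,233,303 = 0.754% of market value

0.754%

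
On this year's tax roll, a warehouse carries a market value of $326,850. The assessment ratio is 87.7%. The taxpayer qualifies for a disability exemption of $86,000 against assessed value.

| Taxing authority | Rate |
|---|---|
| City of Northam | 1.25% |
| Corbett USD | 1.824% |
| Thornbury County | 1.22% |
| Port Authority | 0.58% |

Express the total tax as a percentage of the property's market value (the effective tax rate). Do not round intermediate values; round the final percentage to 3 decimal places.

2.992%

Assessed value = $326,850 × 0.877 = $286,647.45
Taxable value = $286,647.45 − $86,000 = $200,647.45
City of Northam: $200,647.45 × 0.0125 = $2,508.093125
Corbett USD: $200,647.45 × 0.01824 = $3,659.809488
Thornbury County: $200,647.45 × 0.0122 = $2,447.89889
Port Authority: $200,647.45 × 0.0058 = $1,163.75521
Total tax = $9,779.556713
Effective rate = $9,779.556713 ÷ $326,850 = 2.992% of market value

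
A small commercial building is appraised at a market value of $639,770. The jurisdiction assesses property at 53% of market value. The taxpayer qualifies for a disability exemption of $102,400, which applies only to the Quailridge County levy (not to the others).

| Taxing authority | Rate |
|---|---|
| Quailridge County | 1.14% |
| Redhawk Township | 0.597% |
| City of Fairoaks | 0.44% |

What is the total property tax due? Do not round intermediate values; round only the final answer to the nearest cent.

$6,214.37

Assessed value = $639,770 × 0.53 = $339,078.1
Quailridge County: ($339,078.1 − $102,400) × 0.0114 = $236,678.1 × 0.0114 = $2,698.13034
Redhawk Township: $339,078.1 × 0.00597 = $2,024.296257
City of Fairoaks: $339,078.1 × 0.0044 = $1,491.94364
Total = $6,214.370237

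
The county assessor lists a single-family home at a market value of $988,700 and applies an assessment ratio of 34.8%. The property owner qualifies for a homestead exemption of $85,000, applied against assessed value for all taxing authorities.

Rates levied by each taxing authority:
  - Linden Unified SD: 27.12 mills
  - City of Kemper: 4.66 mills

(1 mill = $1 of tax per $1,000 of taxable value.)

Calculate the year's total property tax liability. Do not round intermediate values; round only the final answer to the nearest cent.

$8,233.17

Assessed value = $988,700 × 0.348 = $344,067.6
Taxable value = $344,067.6 − $85,000 = $259,067.6
Linden Unified SD: $259,067.6 × 0.02712 = $7,025.913312
City of Kemper: $259,067.6 × 0.00466 = $1,207.255016
Total = $7,025.913312 + $1,207.255016 = $8,233.168328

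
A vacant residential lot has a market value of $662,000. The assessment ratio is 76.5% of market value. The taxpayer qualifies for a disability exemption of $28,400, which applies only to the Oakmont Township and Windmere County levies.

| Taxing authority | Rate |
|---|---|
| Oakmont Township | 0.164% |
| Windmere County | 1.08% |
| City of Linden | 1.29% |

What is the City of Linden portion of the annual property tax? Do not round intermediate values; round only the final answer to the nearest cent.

$6,532.95

Assessed value = $662,000 × 0.765 = $506,430
City of Linden taxable value = $506,430 (exemption does not apply)
City of Linden levy = $506,430 × 0.0129 = $6,532.947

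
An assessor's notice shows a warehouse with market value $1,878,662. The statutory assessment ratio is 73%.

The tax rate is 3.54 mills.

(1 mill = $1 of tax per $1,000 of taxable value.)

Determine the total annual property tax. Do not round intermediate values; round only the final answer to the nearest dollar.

$4,855

Assessed value = $1,878,662 × 0.73 = $1,371,423.26
Tax = $1,371,423.26 × 0.00354 = $4,854.8383404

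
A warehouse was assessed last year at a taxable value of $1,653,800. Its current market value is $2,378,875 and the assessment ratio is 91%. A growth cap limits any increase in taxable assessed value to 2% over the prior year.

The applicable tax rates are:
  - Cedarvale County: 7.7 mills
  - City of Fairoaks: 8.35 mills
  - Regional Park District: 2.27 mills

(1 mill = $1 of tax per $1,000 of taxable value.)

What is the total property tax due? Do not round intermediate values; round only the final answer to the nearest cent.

Uncapped assessed value = $2,378,875 × 0.91 = $2,164,776.25
Cap limit = $1,653,800 × 1.02 = $1,686,876
Taxable assessed value = min($2,164,776.25, $1,686,876) = $1,686,876 (cap binds)
Cedarvale County: $1,686,876 × 0.0077 = $12,988.9452
City of Fairoaks: $1,686,876 × 0.00835 = $14,085.4146
Regional Park District: $1,686,876 × 0.00227 = $3,829.20852
Total = $30,903.56832

$30,903.57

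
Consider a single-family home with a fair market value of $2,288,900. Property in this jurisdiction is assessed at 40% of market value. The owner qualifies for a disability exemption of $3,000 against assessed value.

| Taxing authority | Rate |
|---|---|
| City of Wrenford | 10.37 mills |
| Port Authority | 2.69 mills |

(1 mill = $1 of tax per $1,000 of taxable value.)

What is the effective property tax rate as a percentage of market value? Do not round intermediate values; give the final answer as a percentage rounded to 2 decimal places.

Assessed value = $2,288,900 × 0.4 = $915,560
Taxable value = $915,560 − $3,000 = $912,560
City of Wrenford: $912,560 × 0.01037 = $9,463.2472
Port Authority: $912,560 × 0.00269 = $2,454.7864
Total tax = $11,918.0336
Effective rate = $11,918.0336 ÷ $2,288,900 = 0.52% of market value

0.52%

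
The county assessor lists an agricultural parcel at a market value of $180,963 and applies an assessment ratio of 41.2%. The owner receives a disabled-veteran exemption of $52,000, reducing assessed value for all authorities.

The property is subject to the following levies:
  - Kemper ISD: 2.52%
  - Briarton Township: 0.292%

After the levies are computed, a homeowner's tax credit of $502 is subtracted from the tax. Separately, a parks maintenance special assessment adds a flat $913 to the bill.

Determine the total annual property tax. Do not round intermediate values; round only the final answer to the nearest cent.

$1,045.30

Assessed value = $180,963 × 0.412 = $74,556.756
Taxable value = $74,556.756 − $52,000 = $22,556.756
Kemper ISD: $22,556.756 × 0.0252 = $568.4302512
Briarton Township: $22,556.756 × 0.00292 = $65.86572752
Levies subtotal = $634.29597872
After credit = $634.29597872 − $502 = $132.29597872
Total = $132.29597872 + $913 = $1,045.29597872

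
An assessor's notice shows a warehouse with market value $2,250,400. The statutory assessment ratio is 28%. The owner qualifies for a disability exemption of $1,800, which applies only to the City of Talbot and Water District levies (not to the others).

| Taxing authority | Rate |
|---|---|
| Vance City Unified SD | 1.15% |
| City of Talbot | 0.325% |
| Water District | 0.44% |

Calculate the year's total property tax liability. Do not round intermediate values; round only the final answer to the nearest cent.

Assessed value = $2,250,400 × 0.28 = $630,112
Vance City Unified SD: $630,112 × 0.0115 = $7,246.288
City of Talbot: ($630,112 − $1,800) × 0.00325 = $628,312 × 0.00325 = $2,042.014
Water District: ($630,112 − $1,800) × 0.0044 = $628,312 × 0.0044 = $2,764.5728
Total = $12,052.8748

$12,052.87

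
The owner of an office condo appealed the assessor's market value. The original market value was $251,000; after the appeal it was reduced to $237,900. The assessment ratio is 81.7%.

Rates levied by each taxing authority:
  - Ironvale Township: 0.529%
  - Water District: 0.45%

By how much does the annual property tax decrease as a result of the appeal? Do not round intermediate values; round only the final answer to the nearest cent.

Old assessed value = $251,000 × 0.817 = $205,067
New assessed value = $237,900 × 0.817 = $194,364.3
Combined rate = 0.00529 + 0.0045 = 0.00979
Old tax = $205,067 × 0.00979 = $2,007.60593
New tax = $194,364.3 × 0.00979 = $1,902.826497
Reduction = $2,007.60593 − $1,902.826497 = $104.779433

$104.78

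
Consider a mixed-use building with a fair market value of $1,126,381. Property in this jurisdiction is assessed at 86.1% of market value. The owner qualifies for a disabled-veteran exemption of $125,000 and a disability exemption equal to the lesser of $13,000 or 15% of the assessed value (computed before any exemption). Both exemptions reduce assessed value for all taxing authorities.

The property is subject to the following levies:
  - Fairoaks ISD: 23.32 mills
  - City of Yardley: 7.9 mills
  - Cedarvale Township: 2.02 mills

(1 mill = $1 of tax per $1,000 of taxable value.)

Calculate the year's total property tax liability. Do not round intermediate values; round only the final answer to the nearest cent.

$27,649.50

Assessed value = $1,126,381 × 0.861 = $969,814.041
Disability exemption = min($13,000, 15% × $969,814.041) = min($13,000, $145,472.10615) = $13,000 (dollar cap binds)
Taxable value = $969,814.041 − $125,000 − $13,000 = $831,814.041
Fairoaks ISD: $831,814.041 × 0.02332 = $19,397.90343612
City of Yardley: $831,814.041 × 0.0079 = $6,571.3309239
Cedarvale Township: $831,814.041 × 0.00202 = $1,680.26436282
Total = $27,649.49872284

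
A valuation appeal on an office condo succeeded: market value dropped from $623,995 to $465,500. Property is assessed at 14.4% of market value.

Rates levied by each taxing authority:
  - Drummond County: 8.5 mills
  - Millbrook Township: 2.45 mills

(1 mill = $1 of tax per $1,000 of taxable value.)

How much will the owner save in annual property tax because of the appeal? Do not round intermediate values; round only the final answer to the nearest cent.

Old assessed value = $623,995 × 0.144 = $89,855.28
New assessed value = $465,500 × 0.144 = $67,032
Combined rate = 0.0085 + 0.00245 = 0.01095
Old tax = $89,855.28 × 0.01095 = $983.915316
New tax = $67,032 × 0.01095 = $734.0004
Reduction = $983.915316 − $734.0004 = $249.914916

$249.91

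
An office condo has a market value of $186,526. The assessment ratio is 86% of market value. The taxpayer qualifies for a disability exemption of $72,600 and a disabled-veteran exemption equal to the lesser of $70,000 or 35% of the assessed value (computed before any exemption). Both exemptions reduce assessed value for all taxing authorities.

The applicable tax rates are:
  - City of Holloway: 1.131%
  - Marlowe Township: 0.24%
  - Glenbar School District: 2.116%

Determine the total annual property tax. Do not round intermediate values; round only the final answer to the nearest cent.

Assessed value = $186,526 × 0.86 = $160,412.36
Disabled-veteran exemption = min($70,000, 35% × $160,412.36) = min($70,000, $56,144.326) = $56,144.326 (percentage binds)
Taxable value = $160,412.36 − $72,600 − $56,144.326 = $31,668.034
City of Holloway: $31,668.034 × 0.01131 = $358.16546454
Marlowe Township: $31,668.034 × 0.0024 = $76.0032816
Glenbar School District: $31,668.034 × 0.02116 = $670.09559944
Total = $1,104.26434558

$1,104.26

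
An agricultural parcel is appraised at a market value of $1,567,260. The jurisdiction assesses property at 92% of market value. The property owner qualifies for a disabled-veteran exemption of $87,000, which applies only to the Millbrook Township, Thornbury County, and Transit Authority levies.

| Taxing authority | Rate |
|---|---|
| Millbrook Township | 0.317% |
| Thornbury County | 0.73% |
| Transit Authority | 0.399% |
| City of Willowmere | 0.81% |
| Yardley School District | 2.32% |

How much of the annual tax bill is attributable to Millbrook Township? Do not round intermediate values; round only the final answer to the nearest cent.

Assessed value = $1,567,260 × 0.92 = $1,441,879.2
Millbrook Township taxable value = $1,441,879.2 − $87,000 = $1,354,879.2
Millbrook Township levy = $1,354,879.2 × 0.00317 = $4,294.967064

$4,294.97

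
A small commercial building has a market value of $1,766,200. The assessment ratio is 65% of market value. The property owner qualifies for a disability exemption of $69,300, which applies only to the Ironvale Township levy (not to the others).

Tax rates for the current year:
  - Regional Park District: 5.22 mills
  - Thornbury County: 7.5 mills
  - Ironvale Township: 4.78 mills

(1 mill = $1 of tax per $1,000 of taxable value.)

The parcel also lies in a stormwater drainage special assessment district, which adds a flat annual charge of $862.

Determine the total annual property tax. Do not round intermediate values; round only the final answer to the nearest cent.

Assessed value = $1,766,200 × 0.65 = $1,148,030
Regional Park District: $1,148,030 × 0.00522 = $5,992.7166
Thornbury County: $1,148,030 × 0.0075 = $8,610.225
Ironvale Township: ($1,148,030 − $69,300) × 0.00478 = $1,078,730 × 0.00478 = $5,156.3294
Levies subtotal = $19,759.271
Total = $19,759.271 + $862 = $20,621.271

$20,621.27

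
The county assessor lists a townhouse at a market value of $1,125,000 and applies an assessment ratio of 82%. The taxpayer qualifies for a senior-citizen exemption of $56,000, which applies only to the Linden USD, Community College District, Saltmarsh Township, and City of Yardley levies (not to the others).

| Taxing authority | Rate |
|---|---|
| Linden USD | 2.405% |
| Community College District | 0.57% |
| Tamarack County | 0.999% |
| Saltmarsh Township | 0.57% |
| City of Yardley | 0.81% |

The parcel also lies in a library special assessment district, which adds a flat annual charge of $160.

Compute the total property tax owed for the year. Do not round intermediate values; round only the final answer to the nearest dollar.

$47,112

Assessed value = $1,125,000 × 0.82 = $922,500
Linden USD: ($922,500 − $56,000) × 0.02405 = $866,500 × 0.02405 = $20,839.325
Community College District: ($922,500 − $56,000) × 0.0057 = $866,500 × 0.0057 = $4,939.05
Tamarack County: $922,500 × 0.00999 = $9,215.775
Saltmarsh Township: ($922,500 − $56,000) × 0.0057 = $866,500 × 0.0057 = $4,939.05
City of Yardley: ($922,500 − $56,000) × 0.0081 = $866,500 × 0.0081 = $7,018.65
Levies subtotal = $46,951.85
Total = $46,951.85 + $160 = $47,111.85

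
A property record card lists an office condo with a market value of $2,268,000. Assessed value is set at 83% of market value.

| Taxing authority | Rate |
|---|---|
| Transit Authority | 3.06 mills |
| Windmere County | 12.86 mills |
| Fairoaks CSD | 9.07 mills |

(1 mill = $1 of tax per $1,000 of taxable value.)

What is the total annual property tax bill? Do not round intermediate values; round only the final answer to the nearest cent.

Assessed value = $2,268,000 × 0.83 = $1,882,440
Transit Authority: $1,882,440 × 0.00306 = $5,760.2664
Windmere County: $1,882,440 × 0.01286 = $24,208.1784
Fairoaks CSD: $1,882,440 × 0.00907 = $17,073.7308
Total = $5,760.2664 + $24,208.1784 + $17,073.7308 = $47,042.1756

$47,042.18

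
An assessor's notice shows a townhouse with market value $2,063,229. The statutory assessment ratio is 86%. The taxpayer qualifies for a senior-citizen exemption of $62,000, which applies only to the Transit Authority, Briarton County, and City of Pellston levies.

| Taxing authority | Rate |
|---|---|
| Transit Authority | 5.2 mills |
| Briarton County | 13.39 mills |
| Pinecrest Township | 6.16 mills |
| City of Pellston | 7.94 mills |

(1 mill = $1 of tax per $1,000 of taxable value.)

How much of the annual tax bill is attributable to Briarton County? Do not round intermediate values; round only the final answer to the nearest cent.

Assessed value = $2,063,229 × 0.86 = $1,774,376.94
Briarton County taxable value = $1,774,376.94 − $62,000 = $1,712,376.94
Briarton County levy = $1,712,376.94 × 0.01339 = $22,928.7272266

$22,928.73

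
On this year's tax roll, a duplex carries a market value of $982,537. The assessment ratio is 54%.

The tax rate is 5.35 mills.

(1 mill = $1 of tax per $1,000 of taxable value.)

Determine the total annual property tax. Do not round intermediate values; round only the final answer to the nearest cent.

Assessed value = $982,537 × 0.54 = $530,569.98
Tax = $530,569.98 × 0.00535 = $2,838.549393

$2,838.55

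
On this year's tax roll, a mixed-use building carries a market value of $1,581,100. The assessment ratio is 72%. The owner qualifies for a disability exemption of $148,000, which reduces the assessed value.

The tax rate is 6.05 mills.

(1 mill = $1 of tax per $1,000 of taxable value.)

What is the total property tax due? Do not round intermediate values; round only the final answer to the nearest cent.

$5,991.87

Assessed value = $1,581,100 × 0.72 = $1,138,392
Taxable value = $1,138,392 − $148,000 = $990,392
Tax = $990,392 × 0.00605 = $5,991.8716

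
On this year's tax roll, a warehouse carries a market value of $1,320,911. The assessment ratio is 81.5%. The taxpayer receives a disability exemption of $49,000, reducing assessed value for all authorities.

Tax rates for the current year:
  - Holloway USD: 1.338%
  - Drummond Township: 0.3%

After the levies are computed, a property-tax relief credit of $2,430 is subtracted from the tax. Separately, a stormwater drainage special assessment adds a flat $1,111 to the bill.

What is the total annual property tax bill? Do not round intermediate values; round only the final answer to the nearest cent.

Assessed value = $1,320,911 × 0.815 = $1,076,542.465
Taxable value = $1,076,542.465 − $49,000 = $1,027,542.465
Holloway USD: $1,027,542.465 × 0.01338 = $13,748.5181817
Drummond Township: $1,027,542.465 × 0.003 = $3,082.627395
Levies subtotal = $16,831.1455767
After credit = $16,831.1455767 − $2,430 = $14,401.1455767
Total = $14,401.1455767 + $1,111 = $15,512.1455767

$15,512.15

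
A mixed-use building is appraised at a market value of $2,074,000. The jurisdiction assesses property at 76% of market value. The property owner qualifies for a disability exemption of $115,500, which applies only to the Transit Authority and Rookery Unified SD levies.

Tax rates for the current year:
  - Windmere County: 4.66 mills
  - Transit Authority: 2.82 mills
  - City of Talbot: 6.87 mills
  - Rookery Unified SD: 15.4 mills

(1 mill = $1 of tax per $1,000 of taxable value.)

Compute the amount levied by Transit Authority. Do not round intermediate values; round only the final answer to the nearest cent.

Assessed value = $2,074,000 × 0.76 = $1,576,240
Transit Authority taxable value = $1,576,240 − $115,500 = $1,460,740
Transit Authority levy = $1,460,740 × 0.00282 = $4,119.2868

$4,119.29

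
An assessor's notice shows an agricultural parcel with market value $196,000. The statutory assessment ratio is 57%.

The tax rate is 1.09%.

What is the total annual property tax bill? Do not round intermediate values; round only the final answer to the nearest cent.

$1,217.75

Assessed value = $196,000 × 0.57 = $111,720
Tax = $111,720 × 0.0109 = $1,217.748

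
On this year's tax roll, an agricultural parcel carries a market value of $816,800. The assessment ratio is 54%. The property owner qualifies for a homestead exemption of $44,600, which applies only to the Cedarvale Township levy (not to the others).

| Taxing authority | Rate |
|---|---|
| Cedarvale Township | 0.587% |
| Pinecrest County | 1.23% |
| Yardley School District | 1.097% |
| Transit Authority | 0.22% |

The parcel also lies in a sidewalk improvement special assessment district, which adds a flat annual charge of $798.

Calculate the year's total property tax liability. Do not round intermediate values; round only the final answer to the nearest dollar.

Assessed value = $816,800 × 0.54 = $441,072
Cedarvale Township: ($441,072 − $44,600) × 0.00587 = $396,472 × 0.00587 = $2,327.29064
Pinecrest County: $441,072 × 0.0123 = $5,425.1856
Yardley School District: $441,072 × 0.01097 = $4,838.55984
Transit Authority: $441,072 × 0.0022 = $970.3584
Levies subtotal = $13,561.39448
Total = $13,561.39448 + $798 = $14,359.39448

$14,359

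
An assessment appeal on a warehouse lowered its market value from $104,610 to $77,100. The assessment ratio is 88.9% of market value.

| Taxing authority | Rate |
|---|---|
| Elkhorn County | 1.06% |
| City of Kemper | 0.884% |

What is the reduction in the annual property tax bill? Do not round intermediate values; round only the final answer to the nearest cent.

Old assessed value = $104,610 × 0.889 = $92,998.29
New assessed value = $77,100 × 0.889 = $68,541.9
Combined rate = 0.0106 + 0.00884 = 0.01944
Old tax = $92,998.29 × 0.01944 = $1,807.8867576
New tax = $68,541.9 × 0.01944 = $1,332.454536
Reduction = $1,807.8867576 − $1,332.454536 = $475.4322216

$475.43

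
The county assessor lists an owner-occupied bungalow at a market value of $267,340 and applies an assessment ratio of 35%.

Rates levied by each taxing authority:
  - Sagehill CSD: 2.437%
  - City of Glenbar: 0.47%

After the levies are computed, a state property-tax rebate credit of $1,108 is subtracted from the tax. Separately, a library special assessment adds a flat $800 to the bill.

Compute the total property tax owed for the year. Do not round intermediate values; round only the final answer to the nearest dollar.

$2,412

Assessed value = $267,340 × 0.35 = $93,569
Sagehill CSD: $93,569 × 0.02437 = $2,280.27653
City of Glenbar: $93,569 × 0.0047 = $439.7743
Levies subtotal = $2,720.05083
After credit = $2,720.05083 − $1,108 = $1,612.05083
Total = $1,612.05083 + $800 = $2,412.05083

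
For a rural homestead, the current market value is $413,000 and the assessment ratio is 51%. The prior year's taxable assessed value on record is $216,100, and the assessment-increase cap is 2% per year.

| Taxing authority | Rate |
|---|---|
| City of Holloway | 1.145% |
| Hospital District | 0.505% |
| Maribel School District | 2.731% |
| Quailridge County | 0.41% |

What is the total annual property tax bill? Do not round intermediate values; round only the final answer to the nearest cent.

Uncapped assessed value = $413,000 × 0.51 = $210,630
Cap limit = $216,100 × 1.02 = $220,422
Taxable assessed value = min($210,630, $220,422) = $210,630 (cap does not bind)
City of Holloway: $210,630 × 0.01145 = $2,411.7135
Hospital District: $210,630 × 0.00505 = $1,063.6815
Maribel School District: $210,630 × 0.02731 = $5,752.3053
Quailridge County: $210,630 × 0.0041 = $863.583
Total = $10,091.2833

$10,091.28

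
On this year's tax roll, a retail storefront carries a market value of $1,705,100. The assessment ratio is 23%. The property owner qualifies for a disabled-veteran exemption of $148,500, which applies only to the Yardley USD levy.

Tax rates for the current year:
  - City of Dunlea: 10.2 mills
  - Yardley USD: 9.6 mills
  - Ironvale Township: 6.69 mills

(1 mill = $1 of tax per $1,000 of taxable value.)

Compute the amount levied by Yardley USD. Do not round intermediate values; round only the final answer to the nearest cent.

$2,339.26

Assessed value = $1,705,100 × 0.23 = $392,173
Yardley USD taxable value = $392,173 − $148,500 = $243,673
Yardley USD levy = $243,673 × 0.0096 = $2,339.2608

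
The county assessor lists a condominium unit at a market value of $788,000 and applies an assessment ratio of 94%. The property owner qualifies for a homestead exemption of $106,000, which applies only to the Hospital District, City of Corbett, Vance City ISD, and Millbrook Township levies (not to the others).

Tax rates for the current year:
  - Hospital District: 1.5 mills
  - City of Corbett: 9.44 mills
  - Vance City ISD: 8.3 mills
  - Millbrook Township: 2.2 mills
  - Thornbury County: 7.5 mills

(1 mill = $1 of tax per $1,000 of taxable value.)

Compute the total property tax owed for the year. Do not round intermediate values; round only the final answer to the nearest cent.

Assessed value = $788,000 × 0.94 = $740,720
Hospital District: ($740,720 − $106,000) × 0.0015 = $634,720 × 0.0015 = $952.08
City of Corbett: ($740,720 − $106,000) × 0.00944 = $634,720 × 0.00944 = $5,991.7568
Vance City ISD: ($740,720 − $106,000) × 0.0083 = $634,720 × 0.0083 = $5,268.176
Millbrook Township: ($740,720 − $106,000) × 0.0022 = $634,720 × 0.0022 = $1,396.384
Thornbury County: $740,720 × 0.0075 = $5,555.4
Total = $19,163.7968

$19,163.80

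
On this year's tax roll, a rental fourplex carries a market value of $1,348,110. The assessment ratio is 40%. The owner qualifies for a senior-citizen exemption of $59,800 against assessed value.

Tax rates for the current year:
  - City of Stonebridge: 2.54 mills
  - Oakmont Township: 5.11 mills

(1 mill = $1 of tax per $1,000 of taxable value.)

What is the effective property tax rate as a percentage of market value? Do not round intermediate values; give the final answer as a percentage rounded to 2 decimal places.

0.27%

Assessed value = $1,348,110 × 0.4 = $539,244
Taxable value = $539,244 − $59,800 = $479,444
City of Stonebridge: $479,444 × 0.00254 = $1,217.78776
Oakmont Township: $479,444 × 0.00511 = $2,449.95884
Total tax = $3,667.7466
Effective rate = $3,667.7466 ÷ $1,348,110 = 0.27% of market value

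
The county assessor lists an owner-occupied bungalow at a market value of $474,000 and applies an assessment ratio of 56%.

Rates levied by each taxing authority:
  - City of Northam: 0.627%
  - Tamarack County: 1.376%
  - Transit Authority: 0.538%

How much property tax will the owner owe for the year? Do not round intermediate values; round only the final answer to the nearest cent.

$6,744.83

Assessed value = $474,000 × 0.56 = $265,440
City of Northam: $265,440 × 0.00627 = $1,664.3088
Tamarack County: $265,440 × 0.01376 = $3,652.4544
Transit Authority: $265,440 × 0.00538 = $1,428.0672
Total = $1,664.3088 + $3,652.4544 + $1,428.0672 = $6,744.8304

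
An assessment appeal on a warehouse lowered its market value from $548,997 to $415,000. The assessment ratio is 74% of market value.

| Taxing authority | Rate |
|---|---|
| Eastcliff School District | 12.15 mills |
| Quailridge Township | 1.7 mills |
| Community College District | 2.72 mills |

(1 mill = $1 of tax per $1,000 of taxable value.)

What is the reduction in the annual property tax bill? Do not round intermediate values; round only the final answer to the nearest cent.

$1,643.04

Old assessed value = $548,997 × 0.74 = $406,257.78
New assessed value = $415,000 × 0.74 = $307,100
Combined rate = 0.01215 + 0.0017 + 0.00272 = 0.01657
Old tax = $406,257.78 × 0.01657 = $6,731.6914146
New tax = $307,100 × 0.01657 = $5,088.647
Reduction = $6,731.6914146 − $5,088.647 = $1,643.0444146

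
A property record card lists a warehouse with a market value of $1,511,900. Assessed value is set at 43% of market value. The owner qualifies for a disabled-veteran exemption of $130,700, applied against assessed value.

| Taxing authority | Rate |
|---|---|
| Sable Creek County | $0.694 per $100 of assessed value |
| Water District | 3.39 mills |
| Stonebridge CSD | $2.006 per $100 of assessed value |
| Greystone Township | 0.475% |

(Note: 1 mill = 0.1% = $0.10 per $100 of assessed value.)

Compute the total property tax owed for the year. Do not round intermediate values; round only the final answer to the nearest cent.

Assessed value = $1,511,900 × 0.43 = $650,117
Taxable value = $650,117 − $130,700 = $519,417
Sable Creek County: $519,417 × 0.00694 = $3,604.75398
Water District: $519,417 × 0.00339 = $1,760.82363
Stonebridge CSD: $519,417 × 0.02006 = $10,419.50502
Greystone Township: $519,417 × 0.00475 = $2,467.23075
Total = $18,252.31338

$18,252.31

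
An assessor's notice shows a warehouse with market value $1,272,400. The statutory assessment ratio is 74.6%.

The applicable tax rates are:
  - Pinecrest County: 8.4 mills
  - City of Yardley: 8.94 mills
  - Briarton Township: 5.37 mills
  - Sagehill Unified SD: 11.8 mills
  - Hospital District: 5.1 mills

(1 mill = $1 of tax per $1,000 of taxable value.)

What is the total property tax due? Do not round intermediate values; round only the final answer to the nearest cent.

Assessed value = $1,272,400 × 0.746 = $949,210.4
Pinecrest County: $949,210.4 × 0.0084 = $7,973.36736
City of Yardley: $949,210.4 × 0.00894 = $8,485.940976
Briarton Township: $949,210.4 × 0.00537 = $5,097.259848
Sagehill Unified SD: $949,210.4 × 0.0118 = $11,200.68272
Hospital District: $949,210.4 × 0.0051 = $4,840.97304
Total = $7,973.36736 + $8,485.940976 + $5,097.259848 + $11,200.68272 + $4,840.97304 = $37,598.223944

$37,598.22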